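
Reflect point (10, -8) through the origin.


Reflection through origin: (x, y) -> (-x, -y)
(10, -8) -> (-10, 8)

(-10, 8)


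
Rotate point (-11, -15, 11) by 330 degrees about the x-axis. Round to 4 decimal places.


x' = -11
y' = -15*cos(330) - 11*sin(330) = -7.4904
z' = -15*sin(330) + 11*cos(330) = 17.0263

(-11, -7.4904, 17.0263)


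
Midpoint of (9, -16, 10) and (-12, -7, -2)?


Midpoint = ((9+-12)/2, (-16+-7)/2, (10+-2)/2) = (-1.5, -11.5, 4)

(-1.5, -11.5, 4)


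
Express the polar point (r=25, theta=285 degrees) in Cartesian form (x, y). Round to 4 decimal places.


x = 25 * cos(285) = 6.4705
y = 25 * sin(285) = -24.1481

(6.4705, -24.1481)


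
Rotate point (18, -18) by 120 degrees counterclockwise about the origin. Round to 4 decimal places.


x' = 18*cos(120) - -18*sin(120) = 6.5885
y' = 18*sin(120) + -18*cos(120) = 24.5885

(6.5885, 24.5885)


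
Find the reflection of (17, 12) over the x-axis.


Reflection across x-axis: (x, y) -> (x, -y)
(17, 12) -> (17, -12)

(17, -12)


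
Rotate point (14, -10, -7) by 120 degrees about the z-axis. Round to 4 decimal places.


x' = 14*cos(120) - -10*sin(120) = 1.6603
y' = 14*sin(120) + -10*cos(120) = 17.1244
z' = -7

(1.6603, 17.1244, -7)


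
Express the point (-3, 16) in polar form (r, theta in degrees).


r = sqrt((-3)^2 + 16^2) = 16.2788
theta = atan2(16, -3) = 100.6197 degrees

r = 16.2788, theta = 100.6197 degrees


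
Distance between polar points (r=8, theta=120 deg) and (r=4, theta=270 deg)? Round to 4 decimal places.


d = sqrt(r1^2 + r2^2 - 2*r1*r2*cos(t2-t1))
d = sqrt(8^2 + 4^2 - 2*8*4*cos(270-120)) = 11.6373

11.6373


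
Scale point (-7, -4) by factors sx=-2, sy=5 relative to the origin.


Scaling: (x*sx, y*sy) = (-7*-2, -4*5) = (14, -20)

(14, -20)


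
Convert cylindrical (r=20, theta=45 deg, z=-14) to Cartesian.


x = 20 * cos(45) = 14.1421
y = 20 * sin(45) = 14.1421
z = -14

(14.1421, 14.1421, -14)


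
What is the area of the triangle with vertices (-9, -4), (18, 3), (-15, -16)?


Area = |x1(y2-y3) + x2(y3-y1) + x3(y1-y2)| / 2
= |-9*(3--16) + 18*(-16--4) + -15*(-4-3)| / 2
= 141

141


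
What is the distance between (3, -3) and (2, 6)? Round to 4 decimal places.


d = sqrt((2-3)^2 + (6--3)^2) = 9.0554

9.0554


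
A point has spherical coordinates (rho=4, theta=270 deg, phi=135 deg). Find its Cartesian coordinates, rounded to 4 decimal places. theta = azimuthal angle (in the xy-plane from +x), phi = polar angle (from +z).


x = 4 * sin(135) * cos(270) = 0
y = 4 * sin(135) * sin(270) = -2.8284
z = 4 * cos(135) = -2.8284

(0, -2.8284, -2.8284)


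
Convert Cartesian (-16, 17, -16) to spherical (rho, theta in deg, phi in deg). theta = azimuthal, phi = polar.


rho = sqrt((-16)^2 + 17^2 + (-16)^2) = 28.3019
theta = atan2(17, -16) = 133.2643 deg
phi = acos(-16/28.3019) = 124.4254 deg

rho = 28.3019, theta = 133.2643 deg, phi = 124.4254 deg


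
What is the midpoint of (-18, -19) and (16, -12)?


Midpoint = ((-18+16)/2, (-19+-12)/2) = (-1, -15.5)

(-1, -15.5)


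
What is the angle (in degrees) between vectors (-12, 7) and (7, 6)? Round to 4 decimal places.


dot = -12*7 + 7*6 = -42
|u| = 13.8924, |v| = 9.2195
cos(angle) = -0.3279
angle = 109.1423 degrees

109.1423 degrees


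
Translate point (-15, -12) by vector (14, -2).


Translation: (x+dx, y+dy) = (-15+14, -12+-2) = (-1, -14)

(-1, -14)


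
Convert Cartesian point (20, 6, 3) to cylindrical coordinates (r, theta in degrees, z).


r = sqrt(20^2 + 6^2) = 20.8806
theta = atan2(6, 20) = 16.6992 deg
z = 3

r = 20.8806, theta = 16.6992 deg, z = 3


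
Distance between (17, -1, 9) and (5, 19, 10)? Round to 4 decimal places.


d = sqrt((5-17)^2 + (19--1)^2 + (10-9)^2) = 23.3452

23.3452


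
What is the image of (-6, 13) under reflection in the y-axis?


Reflection across y-axis: (x, y) -> (-x, y)
(-6, 13) -> (6, 13)

(6, 13)


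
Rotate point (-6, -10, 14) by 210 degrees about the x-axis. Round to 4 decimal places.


x' = -6
y' = -10*cos(210) - 14*sin(210) = 15.6603
z' = -10*sin(210) + 14*cos(210) = -7.1244

(-6, 15.6603, -7.1244)


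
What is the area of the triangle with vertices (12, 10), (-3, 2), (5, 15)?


Area = |x1(y2-y3) + x2(y3-y1) + x3(y1-y2)| / 2
= |12*(2-15) + -3*(15-10) + 5*(10-2)| / 2
= 65.5

65.5


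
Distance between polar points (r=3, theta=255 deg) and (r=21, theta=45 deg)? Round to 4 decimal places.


d = sqrt(r1^2 + r2^2 - 2*r1*r2*cos(t2-t1))
d = sqrt(3^2 + 21^2 - 2*3*21*cos(45-255)) = 23.6457

23.6457


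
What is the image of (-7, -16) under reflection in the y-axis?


Reflection across y-axis: (x, y) -> (-x, y)
(-7, -16) -> (7, -16)

(7, -16)


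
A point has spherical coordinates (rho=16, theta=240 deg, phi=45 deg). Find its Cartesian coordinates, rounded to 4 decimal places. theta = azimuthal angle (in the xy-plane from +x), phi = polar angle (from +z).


x = 16 * sin(45) * cos(240) = -5.6569
y = 16 * sin(45) * sin(240) = -9.798
z = 16 * cos(45) = 11.3137

(-5.6569, -9.798, 11.3137)


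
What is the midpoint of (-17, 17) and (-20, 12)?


Midpoint = ((-17+-20)/2, (17+12)/2) = (-18.5, 14.5)

(-18.5, 14.5)


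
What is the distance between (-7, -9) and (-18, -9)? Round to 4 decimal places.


d = sqrt((-18--7)^2 + (-9--9)^2) = 11

11


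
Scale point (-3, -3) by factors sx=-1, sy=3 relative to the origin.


Scaling: (x*sx, y*sy) = (-3*-1, -3*3) = (3, -9)

(3, -9)


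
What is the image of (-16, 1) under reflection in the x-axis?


Reflection across x-axis: (x, y) -> (x, -y)
(-16, 1) -> (-16, -1)

(-16, -1)


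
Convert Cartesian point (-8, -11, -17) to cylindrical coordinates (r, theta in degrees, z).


r = sqrt((-8)^2 + (-11)^2) = 13.6015
theta = atan2(-11, -8) = 233.9726 deg
z = -17

r = 13.6015, theta = 233.9726 deg, z = -17


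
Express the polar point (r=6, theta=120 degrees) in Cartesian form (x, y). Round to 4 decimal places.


x = 6 * cos(120) = -3
y = 6 * sin(120) = 5.1962

(-3, 5.1962)


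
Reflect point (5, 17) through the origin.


Reflection through origin: (x, y) -> (-x, -y)
(5, 17) -> (-5, -17)

(-5, -17)


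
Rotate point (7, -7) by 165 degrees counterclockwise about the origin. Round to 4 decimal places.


x' = 7*cos(165) - -7*sin(165) = -4.9497
y' = 7*sin(165) + -7*cos(165) = 8.5732

(-4.9497, 8.5732)


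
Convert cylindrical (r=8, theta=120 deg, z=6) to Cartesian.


x = 8 * cos(120) = -4
y = 8 * sin(120) = 6.9282
z = 6

(-4, 6.9282, 6)


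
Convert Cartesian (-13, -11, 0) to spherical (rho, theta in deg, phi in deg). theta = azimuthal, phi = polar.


rho = sqrt((-13)^2 + (-11)^2 + 0^2) = 17.0294
theta = atan2(-11, -13) = 220.2364 deg
phi = acos(0/17.0294) = 90 deg

rho = 17.0294, theta = 220.2364 deg, phi = 90 deg


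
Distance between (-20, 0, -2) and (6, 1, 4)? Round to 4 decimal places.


d = sqrt((6--20)^2 + (1-0)^2 + (4--2)^2) = 26.7021

26.7021


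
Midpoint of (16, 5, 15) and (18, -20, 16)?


Midpoint = ((16+18)/2, (5+-20)/2, (15+16)/2) = (17, -7.5, 15.5)

(17, -7.5, 15.5)


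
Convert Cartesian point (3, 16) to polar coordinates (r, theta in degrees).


r = sqrt(3^2 + 16^2) = 16.2788
theta = atan2(16, 3) = 79.3803 degrees

r = 16.2788, theta = 79.3803 degrees


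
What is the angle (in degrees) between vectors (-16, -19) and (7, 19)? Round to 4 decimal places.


dot = -16*7 + -19*19 = -473
|u| = 24.8395, |v| = 20.2485
cos(angle) = -0.9404
angle = 160.124 degrees

160.124 degrees


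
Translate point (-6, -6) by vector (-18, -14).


Translation: (x+dx, y+dy) = (-6+-18, -6+-14) = (-24, -20)

(-24, -20)


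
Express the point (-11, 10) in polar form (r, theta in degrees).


r = sqrt((-11)^2 + 10^2) = 14.8661
theta = atan2(10, -11) = 137.7263 degrees

r = 14.8661, theta = 137.7263 degrees


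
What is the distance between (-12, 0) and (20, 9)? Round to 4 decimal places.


d = sqrt((20--12)^2 + (9-0)^2) = 33.2415

33.2415


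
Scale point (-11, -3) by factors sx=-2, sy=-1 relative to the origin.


Scaling: (x*sx, y*sy) = (-11*-2, -3*-1) = (22, 3)

(22, 3)


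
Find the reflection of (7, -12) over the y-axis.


Reflection across y-axis: (x, y) -> (-x, y)
(7, -12) -> (-7, -12)

(-7, -12)


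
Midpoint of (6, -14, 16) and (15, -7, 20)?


Midpoint = ((6+15)/2, (-14+-7)/2, (16+20)/2) = (10.5, -10.5, 18)

(10.5, -10.5, 18)


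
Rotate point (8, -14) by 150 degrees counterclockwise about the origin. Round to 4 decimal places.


x' = 8*cos(150) - -14*sin(150) = 0.0718
y' = 8*sin(150) + -14*cos(150) = 16.1244

(0.0718, 16.1244)


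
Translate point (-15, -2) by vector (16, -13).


Translation: (x+dx, y+dy) = (-15+16, -2+-13) = (1, -15)

(1, -15)


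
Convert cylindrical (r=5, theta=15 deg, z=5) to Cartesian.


x = 5 * cos(15) = 4.8296
y = 5 * sin(15) = 1.2941
z = 5

(4.8296, 1.2941, 5)


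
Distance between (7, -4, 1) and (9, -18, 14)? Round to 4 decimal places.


d = sqrt((9-7)^2 + (-18--4)^2 + (14-1)^2) = 19.2094

19.2094


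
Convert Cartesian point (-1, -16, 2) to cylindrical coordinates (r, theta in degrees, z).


r = sqrt((-1)^2 + (-16)^2) = 16.0312
theta = atan2(-16, -1) = 266.4237 deg
z = 2

r = 16.0312, theta = 266.4237 deg, z = 2


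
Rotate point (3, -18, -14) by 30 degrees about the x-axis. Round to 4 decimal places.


x' = 3
y' = -18*cos(30) - -14*sin(30) = -8.5885
z' = -18*sin(30) + -14*cos(30) = -21.1244

(3, -8.5885, -21.1244)


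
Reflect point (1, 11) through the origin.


Reflection through origin: (x, y) -> (-x, -y)
(1, 11) -> (-1, -11)

(-1, -11)


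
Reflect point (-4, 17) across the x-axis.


Reflection across x-axis: (x, y) -> (x, -y)
(-4, 17) -> (-4, -17)

(-4, -17)


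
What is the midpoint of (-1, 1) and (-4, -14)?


Midpoint = ((-1+-4)/2, (1+-14)/2) = (-2.5, -6.5)

(-2.5, -6.5)


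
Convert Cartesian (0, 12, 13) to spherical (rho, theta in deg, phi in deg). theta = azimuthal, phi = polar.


rho = sqrt(0^2 + 12^2 + 13^2) = 17.6918
theta = atan2(12, 0) = 90 deg
phi = acos(13/17.6918) = 42.7094 deg

rho = 17.6918, theta = 90 deg, phi = 42.7094 deg


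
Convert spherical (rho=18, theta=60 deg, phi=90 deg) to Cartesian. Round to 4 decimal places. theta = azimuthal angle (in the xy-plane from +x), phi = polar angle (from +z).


x = 18 * sin(90) * cos(60) = 9
y = 18 * sin(90) * sin(60) = 15.5885
z = 18 * cos(90) = 0

(9, 15.5885, 0)


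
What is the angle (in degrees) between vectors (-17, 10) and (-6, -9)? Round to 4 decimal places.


dot = -17*-6 + 10*-9 = 12
|u| = 19.7231, |v| = 10.8167
cos(angle) = 0.0562
angle = 86.7755 degrees

86.7755 degrees


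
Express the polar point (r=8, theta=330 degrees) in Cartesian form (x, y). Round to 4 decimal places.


x = 8 * cos(330) = 6.9282
y = 8 * sin(330) = -4

(6.9282, -4)


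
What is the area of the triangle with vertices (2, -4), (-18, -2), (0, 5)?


Area = |x1(y2-y3) + x2(y3-y1) + x3(y1-y2)| / 2
= |2*(-2-5) + -18*(5--4) + 0*(-4--2)| / 2
= 88

88


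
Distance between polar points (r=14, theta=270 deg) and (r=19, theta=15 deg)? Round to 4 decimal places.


d = sqrt(r1^2 + r2^2 - 2*r1*r2*cos(t2-t1))
d = sqrt(14^2 + 19^2 - 2*14*19*cos(15-270)) = 26.357

26.357


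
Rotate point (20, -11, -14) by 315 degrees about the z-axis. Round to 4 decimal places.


x' = 20*cos(315) - -11*sin(315) = 6.364
y' = 20*sin(315) + -11*cos(315) = -21.9203
z' = -14

(6.364, -21.9203, -14)


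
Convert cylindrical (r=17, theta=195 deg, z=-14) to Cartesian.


x = 17 * cos(195) = -16.4207
y = 17 * sin(195) = -4.3999
z = -14

(-16.4207, -4.3999, -14)


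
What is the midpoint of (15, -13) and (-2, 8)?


Midpoint = ((15+-2)/2, (-13+8)/2) = (6.5, -2.5)

(6.5, -2.5)


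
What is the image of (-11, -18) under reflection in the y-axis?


Reflection across y-axis: (x, y) -> (-x, y)
(-11, -18) -> (11, -18)

(11, -18)


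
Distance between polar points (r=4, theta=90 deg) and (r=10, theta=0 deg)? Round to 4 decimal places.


d = sqrt(r1^2 + r2^2 - 2*r1*r2*cos(t2-t1))
d = sqrt(4^2 + 10^2 - 2*4*10*cos(0-90)) = 10.7703

10.7703


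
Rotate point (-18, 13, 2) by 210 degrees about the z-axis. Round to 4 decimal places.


x' = -18*cos(210) - 13*sin(210) = 22.0885
y' = -18*sin(210) + 13*cos(210) = -2.2583
z' = 2

(22.0885, -2.2583, 2)


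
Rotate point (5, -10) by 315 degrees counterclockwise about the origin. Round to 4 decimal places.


x' = 5*cos(315) - -10*sin(315) = -3.5355
y' = 5*sin(315) + -10*cos(315) = -10.6066

(-3.5355, -10.6066)


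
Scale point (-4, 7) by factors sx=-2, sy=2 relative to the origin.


Scaling: (x*sx, y*sy) = (-4*-2, 7*2) = (8, 14)

(8, 14)


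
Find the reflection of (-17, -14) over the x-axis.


Reflection across x-axis: (x, y) -> (x, -y)
(-17, -14) -> (-17, 14)

(-17, 14)


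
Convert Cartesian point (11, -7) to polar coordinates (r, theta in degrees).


r = sqrt(11^2 + (-7)^2) = 13.0384
theta = atan2(-7, 11) = 327.5288 degrees

r = 13.0384, theta = 327.5288 degrees


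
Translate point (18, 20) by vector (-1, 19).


Translation: (x+dx, y+dy) = (18+-1, 20+19) = (17, 39)

(17, 39)


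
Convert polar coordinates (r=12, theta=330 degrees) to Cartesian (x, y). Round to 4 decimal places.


x = 12 * cos(330) = 10.3923
y = 12 * sin(330) = -6

(10.3923, -6)


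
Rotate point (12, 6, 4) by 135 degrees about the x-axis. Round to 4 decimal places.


x' = 12
y' = 6*cos(135) - 4*sin(135) = -7.0711
z' = 6*sin(135) + 4*cos(135) = 1.4142

(12, -7.0711, 1.4142)


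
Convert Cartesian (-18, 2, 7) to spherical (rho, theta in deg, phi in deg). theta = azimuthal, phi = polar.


rho = sqrt((-18)^2 + 2^2 + 7^2) = 19.4165
theta = atan2(2, -18) = 173.6598 deg
phi = acos(7/19.4165) = 68.868 deg

rho = 19.4165, theta = 173.6598 deg, phi = 68.868 deg


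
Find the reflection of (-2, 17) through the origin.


Reflection through origin: (x, y) -> (-x, -y)
(-2, 17) -> (2, -17)

(2, -17)


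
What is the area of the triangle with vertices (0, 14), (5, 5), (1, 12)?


Area = |x1(y2-y3) + x2(y3-y1) + x3(y1-y2)| / 2
= |0*(5-12) + 5*(12-14) + 1*(14-5)| / 2
= 0.5

0.5


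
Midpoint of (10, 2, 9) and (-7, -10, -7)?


Midpoint = ((10+-7)/2, (2+-10)/2, (9+-7)/2) = (1.5, -4, 1)

(1.5, -4, 1)


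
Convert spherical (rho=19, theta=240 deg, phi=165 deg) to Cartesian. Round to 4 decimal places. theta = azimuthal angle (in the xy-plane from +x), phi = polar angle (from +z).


x = 19 * sin(165) * cos(240) = -2.4588
y = 19 * sin(165) * sin(240) = -4.2587
z = 19 * cos(165) = -18.3526

(-2.4588, -4.2587, -18.3526)


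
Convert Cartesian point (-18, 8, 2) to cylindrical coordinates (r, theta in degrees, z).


r = sqrt((-18)^2 + 8^2) = 19.6977
theta = atan2(8, -18) = 156.0375 deg
z = 2

r = 19.6977, theta = 156.0375 deg, z = 2


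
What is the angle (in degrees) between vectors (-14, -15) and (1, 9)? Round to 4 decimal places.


dot = -14*1 + -15*9 = -149
|u| = 20.5183, |v| = 9.0554
cos(angle) = -0.8019
angle = 143.3151 degrees

143.3151 degrees


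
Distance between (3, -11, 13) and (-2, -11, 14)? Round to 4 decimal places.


d = sqrt((-2-3)^2 + (-11--11)^2 + (14-13)^2) = 5.099

5.099


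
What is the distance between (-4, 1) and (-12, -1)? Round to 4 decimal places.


d = sqrt((-12--4)^2 + (-1-1)^2) = 8.2462

8.2462


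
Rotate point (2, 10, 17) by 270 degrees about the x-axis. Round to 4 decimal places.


x' = 2
y' = 10*cos(270) - 17*sin(270) = 17
z' = 10*sin(270) + 17*cos(270) = -10

(2, 17, -10)


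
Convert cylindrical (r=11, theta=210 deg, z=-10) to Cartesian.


x = 11 * cos(210) = -9.5263
y = 11 * sin(210) = -5.5
z = -10

(-9.5263, -5.5, -10)


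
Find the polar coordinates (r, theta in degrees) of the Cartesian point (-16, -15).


r = sqrt((-16)^2 + (-15)^2) = 21.9317
theta = atan2(-15, -16) = 223.1524 degrees

r = 21.9317, theta = 223.1524 degrees


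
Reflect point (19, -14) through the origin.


Reflection through origin: (x, y) -> (-x, -y)
(19, -14) -> (-19, 14)

(-19, 14)


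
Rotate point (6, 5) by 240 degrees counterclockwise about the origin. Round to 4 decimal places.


x' = 6*cos(240) - 5*sin(240) = 1.3301
y' = 6*sin(240) + 5*cos(240) = -7.6962

(1.3301, -7.6962)


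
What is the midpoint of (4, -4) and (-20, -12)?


Midpoint = ((4+-20)/2, (-4+-12)/2) = (-8, -8)

(-8, -8)


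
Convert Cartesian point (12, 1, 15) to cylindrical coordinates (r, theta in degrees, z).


r = sqrt(12^2 + 1^2) = 12.0416
theta = atan2(1, 12) = 4.7636 deg
z = 15

r = 12.0416, theta = 4.7636 deg, z = 15


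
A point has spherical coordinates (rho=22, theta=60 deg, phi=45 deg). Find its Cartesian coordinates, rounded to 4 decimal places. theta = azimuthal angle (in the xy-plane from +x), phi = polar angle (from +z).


x = 22 * sin(45) * cos(60) = 7.7782
y = 22 * sin(45) * sin(60) = 13.4722
z = 22 * cos(45) = 15.5563

(7.7782, 13.4722, 15.5563)


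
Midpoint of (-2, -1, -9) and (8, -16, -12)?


Midpoint = ((-2+8)/2, (-1+-16)/2, (-9+-12)/2) = (3, -8.5, -10.5)

(3, -8.5, -10.5)


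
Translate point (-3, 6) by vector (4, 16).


Translation: (x+dx, y+dy) = (-3+4, 6+16) = (1, 22)

(1, 22)


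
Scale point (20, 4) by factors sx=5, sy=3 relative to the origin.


Scaling: (x*sx, y*sy) = (20*5, 4*3) = (100, 12)

(100, 12)


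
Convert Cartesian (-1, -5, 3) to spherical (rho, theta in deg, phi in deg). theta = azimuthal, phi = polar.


rho = sqrt((-1)^2 + (-5)^2 + 3^2) = 5.9161
theta = atan2(-5, -1) = 258.6901 deg
phi = acos(3/5.9161) = 59.5296 deg

rho = 5.9161, theta = 258.6901 deg, phi = 59.5296 deg


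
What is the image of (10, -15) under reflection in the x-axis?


Reflection across x-axis: (x, y) -> (x, -y)
(10, -15) -> (10, 15)

(10, 15)


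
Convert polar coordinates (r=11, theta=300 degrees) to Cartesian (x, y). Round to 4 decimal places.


x = 11 * cos(300) = 5.5
y = 11 * sin(300) = -9.5263

(5.5, -9.5263)


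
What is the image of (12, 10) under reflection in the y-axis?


Reflection across y-axis: (x, y) -> (-x, y)
(12, 10) -> (-12, 10)

(-12, 10)


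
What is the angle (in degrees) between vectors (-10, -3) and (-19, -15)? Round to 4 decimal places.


dot = -10*-19 + -3*-15 = 235
|u| = 10.4403, |v| = 24.2074
cos(angle) = 0.9298
angle = 21.5909 degrees

21.5909 degrees


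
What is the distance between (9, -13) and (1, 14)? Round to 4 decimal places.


d = sqrt((1-9)^2 + (14--13)^2) = 28.1603

28.1603


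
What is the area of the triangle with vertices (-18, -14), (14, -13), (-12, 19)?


Area = |x1(y2-y3) + x2(y3-y1) + x3(y1-y2)| / 2
= |-18*(-13-19) + 14*(19--14) + -12*(-14--13)| / 2
= 525

525


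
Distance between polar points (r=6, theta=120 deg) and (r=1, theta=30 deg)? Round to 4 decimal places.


d = sqrt(r1^2 + r2^2 - 2*r1*r2*cos(t2-t1))
d = sqrt(6^2 + 1^2 - 2*6*1*cos(30-120)) = 6.0828

6.0828


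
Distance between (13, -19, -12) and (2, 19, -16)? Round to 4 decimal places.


d = sqrt((2-13)^2 + (19--19)^2 + (-16--12)^2) = 39.7618

39.7618


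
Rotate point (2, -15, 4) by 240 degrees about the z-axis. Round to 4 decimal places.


x' = 2*cos(240) - -15*sin(240) = -13.9904
y' = 2*sin(240) + -15*cos(240) = 5.7679
z' = 4

(-13.9904, 5.7679, 4)


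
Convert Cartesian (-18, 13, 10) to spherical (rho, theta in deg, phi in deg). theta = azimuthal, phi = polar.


rho = sqrt((-18)^2 + 13^2 + 10^2) = 24.3516
theta = atan2(13, -18) = 144.1623 deg
phi = acos(10/24.3516) = 65.7543 deg

rho = 24.3516, theta = 144.1623 deg, phi = 65.7543 deg


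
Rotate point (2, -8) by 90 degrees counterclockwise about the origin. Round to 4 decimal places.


x' = 2*cos(90) - -8*sin(90) = 8
y' = 2*sin(90) + -8*cos(90) = 2

(8, 2)


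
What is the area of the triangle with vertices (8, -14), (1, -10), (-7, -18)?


Area = |x1(y2-y3) + x2(y3-y1) + x3(y1-y2)| / 2
= |8*(-10--18) + 1*(-18--14) + -7*(-14--10)| / 2
= 44

44


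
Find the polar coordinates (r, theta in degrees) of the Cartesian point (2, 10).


r = sqrt(2^2 + 10^2) = 10.198
theta = atan2(10, 2) = 78.6901 degrees

r = 10.198, theta = 78.6901 degrees


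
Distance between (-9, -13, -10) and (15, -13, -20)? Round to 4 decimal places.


d = sqrt((15--9)^2 + (-13--13)^2 + (-20--10)^2) = 26

26


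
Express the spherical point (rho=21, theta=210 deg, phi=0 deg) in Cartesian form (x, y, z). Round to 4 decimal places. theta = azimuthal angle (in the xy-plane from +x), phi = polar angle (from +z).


x = 21 * sin(0) * cos(210) = 0
y = 21 * sin(0) * sin(210) = 0
z = 21 * cos(0) = 21

(0, 0, 21)


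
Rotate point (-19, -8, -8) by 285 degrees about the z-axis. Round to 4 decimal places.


x' = -19*cos(285) - -8*sin(285) = -12.645
y' = -19*sin(285) + -8*cos(285) = 16.282
z' = -8

(-12.645, 16.282, -8)


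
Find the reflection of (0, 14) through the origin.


Reflection through origin: (x, y) -> (-x, -y)
(0, 14) -> (0, -14)

(0, -14)


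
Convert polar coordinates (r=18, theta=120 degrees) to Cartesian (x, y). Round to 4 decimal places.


x = 18 * cos(120) = -9
y = 18 * sin(120) = 15.5885

(-9, 15.5885)


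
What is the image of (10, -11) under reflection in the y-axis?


Reflection across y-axis: (x, y) -> (-x, y)
(10, -11) -> (-10, -11)

(-10, -11)


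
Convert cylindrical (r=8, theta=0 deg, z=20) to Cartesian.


x = 8 * cos(0) = 8
y = 8 * sin(0) = 0
z = 20

(8, 0, 20)


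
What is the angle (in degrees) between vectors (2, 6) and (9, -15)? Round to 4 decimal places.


dot = 2*9 + 6*-15 = -72
|u| = 6.3246, |v| = 17.4929
cos(angle) = -0.6508
angle = 130.6013 degrees

130.6013 degrees


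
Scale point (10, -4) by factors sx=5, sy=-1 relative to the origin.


Scaling: (x*sx, y*sy) = (10*5, -4*-1) = (50, 4)

(50, 4)


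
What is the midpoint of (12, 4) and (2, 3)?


Midpoint = ((12+2)/2, (4+3)/2) = (7, 3.5)

(7, 3.5)


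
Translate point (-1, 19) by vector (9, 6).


Translation: (x+dx, y+dy) = (-1+9, 19+6) = (8, 25)

(8, 25)


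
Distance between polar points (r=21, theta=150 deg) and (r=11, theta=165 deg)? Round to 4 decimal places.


d = sqrt(r1^2 + r2^2 - 2*r1*r2*cos(t2-t1))
d = sqrt(21^2 + 11^2 - 2*21*11*cos(165-150)) = 10.7584

10.7584


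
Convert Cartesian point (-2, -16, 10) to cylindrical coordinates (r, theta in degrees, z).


r = sqrt((-2)^2 + (-16)^2) = 16.1245
theta = atan2(-16, -2) = 262.875 deg
z = 10

r = 16.1245, theta = 262.875 deg, z = 10


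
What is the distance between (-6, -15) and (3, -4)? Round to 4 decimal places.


d = sqrt((3--6)^2 + (-4--15)^2) = 14.2127

14.2127


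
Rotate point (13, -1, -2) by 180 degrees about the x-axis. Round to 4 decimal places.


x' = 13
y' = -1*cos(180) - -2*sin(180) = 1
z' = -1*sin(180) + -2*cos(180) = 2

(13, 1, 2)


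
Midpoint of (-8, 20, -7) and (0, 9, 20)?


Midpoint = ((-8+0)/2, (20+9)/2, (-7+20)/2) = (-4, 14.5, 6.5)

(-4, 14.5, 6.5)


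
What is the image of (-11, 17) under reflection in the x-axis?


Reflection across x-axis: (x, y) -> (x, -y)
(-11, 17) -> (-11, -17)

(-11, -17)


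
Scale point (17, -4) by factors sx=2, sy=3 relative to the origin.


Scaling: (x*sx, y*sy) = (17*2, -4*3) = (34, -12)

(34, -12)


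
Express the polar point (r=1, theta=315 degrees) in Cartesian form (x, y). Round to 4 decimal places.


x = 1 * cos(315) = 0.7071
y = 1 * sin(315) = -0.7071

(0.7071, -0.7071)


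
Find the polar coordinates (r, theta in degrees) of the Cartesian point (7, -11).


r = sqrt(7^2 + (-11)^2) = 13.0384
theta = atan2(-11, 7) = 302.4712 degrees

r = 13.0384, theta = 302.4712 degrees


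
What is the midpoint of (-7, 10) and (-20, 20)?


Midpoint = ((-7+-20)/2, (10+20)/2) = (-13.5, 15)

(-13.5, 15)


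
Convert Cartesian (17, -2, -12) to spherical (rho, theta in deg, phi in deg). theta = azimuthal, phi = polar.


rho = sqrt(17^2 + (-2)^2 + (-12)^2) = 20.9045
theta = atan2(-2, 17) = 353.2902 deg
phi = acos(-12/20.9045) = 125.0323 deg

rho = 20.9045, theta = 353.2902 deg, phi = 125.0323 deg


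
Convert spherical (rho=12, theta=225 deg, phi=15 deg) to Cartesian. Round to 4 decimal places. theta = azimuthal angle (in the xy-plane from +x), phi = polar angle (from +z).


x = 12 * sin(15) * cos(225) = -2.1962
y = 12 * sin(15) * sin(225) = -2.1962
z = 12 * cos(15) = 11.5911

(-2.1962, -2.1962, 11.5911)


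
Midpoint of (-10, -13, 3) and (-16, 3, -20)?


Midpoint = ((-10+-16)/2, (-13+3)/2, (3+-20)/2) = (-13, -5, -8.5)

(-13, -5, -8.5)


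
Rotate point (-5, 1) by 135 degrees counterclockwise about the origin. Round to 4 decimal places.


x' = -5*cos(135) - 1*sin(135) = 2.8284
y' = -5*sin(135) + 1*cos(135) = -4.2426

(2.8284, -4.2426)


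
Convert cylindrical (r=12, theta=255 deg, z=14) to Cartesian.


x = 12 * cos(255) = -3.1058
y = 12 * sin(255) = -11.5911
z = 14

(-3.1058, -11.5911, 14)


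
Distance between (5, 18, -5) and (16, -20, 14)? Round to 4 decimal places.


d = sqrt((16-5)^2 + (-20-18)^2 + (14--5)^2) = 43.8862

43.8862


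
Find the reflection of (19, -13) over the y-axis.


Reflection across y-axis: (x, y) -> (-x, y)
(19, -13) -> (-19, -13)

(-19, -13)


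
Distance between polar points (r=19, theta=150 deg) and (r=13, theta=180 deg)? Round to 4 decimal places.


d = sqrt(r1^2 + r2^2 - 2*r1*r2*cos(t2-t1))
d = sqrt(19^2 + 13^2 - 2*19*13*cos(180-150)) = 10.1086

10.1086


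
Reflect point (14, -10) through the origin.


Reflection through origin: (x, y) -> (-x, -y)
(14, -10) -> (-14, 10)

(-14, 10)


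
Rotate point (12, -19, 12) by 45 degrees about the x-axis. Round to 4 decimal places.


x' = 12
y' = -19*cos(45) - 12*sin(45) = -21.9203
z' = -19*sin(45) + 12*cos(45) = -4.9497

(12, -21.9203, -4.9497)


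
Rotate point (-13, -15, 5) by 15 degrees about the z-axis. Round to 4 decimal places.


x' = -13*cos(15) - -15*sin(15) = -8.6748
y' = -13*sin(15) + -15*cos(15) = -17.8535
z' = 5

(-8.6748, -17.8535, 5)


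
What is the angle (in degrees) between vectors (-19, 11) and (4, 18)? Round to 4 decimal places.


dot = -19*4 + 11*18 = 122
|u| = 21.9545, |v| = 18.4391
cos(angle) = 0.3014
angle = 72.4602 degrees

72.4602 degrees


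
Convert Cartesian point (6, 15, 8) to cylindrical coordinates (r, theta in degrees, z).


r = sqrt(6^2 + 15^2) = 16.1555
theta = atan2(15, 6) = 68.1986 deg
z = 8

r = 16.1555, theta = 68.1986 deg, z = 8


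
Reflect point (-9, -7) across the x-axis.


Reflection across x-axis: (x, y) -> (x, -y)
(-9, -7) -> (-9, 7)

(-9, 7)


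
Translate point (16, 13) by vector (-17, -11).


Translation: (x+dx, y+dy) = (16+-17, 13+-11) = (-1, 2)

(-1, 2)


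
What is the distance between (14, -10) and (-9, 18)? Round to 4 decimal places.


d = sqrt((-9-14)^2 + (18--10)^2) = 36.2353

36.2353


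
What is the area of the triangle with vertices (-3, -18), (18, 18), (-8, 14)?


Area = |x1(y2-y3) + x2(y3-y1) + x3(y1-y2)| / 2
= |-3*(18-14) + 18*(14--18) + -8*(-18-18)| / 2
= 426

426


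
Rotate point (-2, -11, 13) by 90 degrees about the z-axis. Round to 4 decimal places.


x' = -2*cos(90) - -11*sin(90) = 11
y' = -2*sin(90) + -11*cos(90) = -2
z' = 13

(11, -2, 13)


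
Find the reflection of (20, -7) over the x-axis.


Reflection across x-axis: (x, y) -> (x, -y)
(20, -7) -> (20, 7)

(20, 7)


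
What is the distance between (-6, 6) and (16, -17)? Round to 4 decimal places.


d = sqrt((16--6)^2 + (-17-6)^2) = 31.8277

31.8277


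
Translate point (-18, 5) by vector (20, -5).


Translation: (x+dx, y+dy) = (-18+20, 5+-5) = (2, 0)

(2, 0)


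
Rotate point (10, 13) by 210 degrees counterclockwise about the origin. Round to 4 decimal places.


x' = 10*cos(210) - 13*sin(210) = -2.1603
y' = 10*sin(210) + 13*cos(210) = -16.2583

(-2.1603, -16.2583)


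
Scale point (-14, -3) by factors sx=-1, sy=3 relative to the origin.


Scaling: (x*sx, y*sy) = (-14*-1, -3*3) = (14, -9)

(14, -9)


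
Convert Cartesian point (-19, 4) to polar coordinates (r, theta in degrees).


r = sqrt((-19)^2 + 4^2) = 19.4165
theta = atan2(4, -19) = 168.1113 degrees

r = 19.4165, theta = 168.1113 degrees


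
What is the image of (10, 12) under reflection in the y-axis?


Reflection across y-axis: (x, y) -> (-x, y)
(10, 12) -> (-10, 12)

(-10, 12)


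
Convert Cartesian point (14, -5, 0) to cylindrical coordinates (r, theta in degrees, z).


r = sqrt(14^2 + (-5)^2) = 14.8661
theta = atan2(-5, 14) = 340.3462 deg
z = 0

r = 14.8661, theta = 340.3462 deg, z = 0


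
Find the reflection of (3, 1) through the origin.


Reflection through origin: (x, y) -> (-x, -y)
(3, 1) -> (-3, -1)

(-3, -1)


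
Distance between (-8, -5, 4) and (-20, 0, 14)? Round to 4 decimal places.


d = sqrt((-20--8)^2 + (0--5)^2 + (14-4)^2) = 16.4012

16.4012


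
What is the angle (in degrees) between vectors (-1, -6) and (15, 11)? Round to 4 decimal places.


dot = -1*15 + -6*11 = -81
|u| = 6.0828, |v| = 18.6011
cos(angle) = -0.7159
angle = 135.7162 degrees

135.7162 degrees


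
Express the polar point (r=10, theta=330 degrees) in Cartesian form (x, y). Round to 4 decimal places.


x = 10 * cos(330) = 8.6603
y = 10 * sin(330) = -5

(8.6603, -5)


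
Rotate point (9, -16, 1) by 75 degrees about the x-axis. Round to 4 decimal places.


x' = 9
y' = -16*cos(75) - 1*sin(75) = -5.107
z' = -16*sin(75) + 1*cos(75) = -15.196

(9, -5.107, -15.196)


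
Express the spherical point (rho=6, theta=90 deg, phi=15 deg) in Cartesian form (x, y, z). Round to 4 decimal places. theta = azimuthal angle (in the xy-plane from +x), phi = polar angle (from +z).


x = 6 * sin(15) * cos(90) = 0
y = 6 * sin(15) * sin(90) = 1.5529
z = 6 * cos(15) = 5.7956

(0, 1.5529, 5.7956)


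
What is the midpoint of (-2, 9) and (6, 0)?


Midpoint = ((-2+6)/2, (9+0)/2) = (2, 4.5)

(2, 4.5)


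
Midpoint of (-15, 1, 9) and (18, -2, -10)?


Midpoint = ((-15+18)/2, (1+-2)/2, (9+-10)/2) = (1.5, -0.5, -0.5)

(1.5, -0.5, -0.5)


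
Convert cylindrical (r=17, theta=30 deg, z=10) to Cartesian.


x = 17 * cos(30) = 14.7224
y = 17 * sin(30) = 8.5
z = 10

(14.7224, 8.5, 10)


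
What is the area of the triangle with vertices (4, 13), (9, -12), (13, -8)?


Area = |x1(y2-y3) + x2(y3-y1) + x3(y1-y2)| / 2
= |4*(-12--8) + 9*(-8-13) + 13*(13--12)| / 2
= 60

60


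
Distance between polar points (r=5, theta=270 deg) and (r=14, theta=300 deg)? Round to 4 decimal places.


d = sqrt(r1^2 + r2^2 - 2*r1*r2*cos(t2-t1))
d = sqrt(5^2 + 14^2 - 2*5*14*cos(300-270)) = 9.9878

9.9878


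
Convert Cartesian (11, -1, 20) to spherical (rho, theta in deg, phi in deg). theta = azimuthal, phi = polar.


rho = sqrt(11^2 + (-1)^2 + 20^2) = 22.8473
theta = atan2(-1, 11) = 354.8056 deg
phi = acos(20/22.8473) = 28.9105 deg

rho = 22.8473, theta = 354.8056 deg, phi = 28.9105 deg


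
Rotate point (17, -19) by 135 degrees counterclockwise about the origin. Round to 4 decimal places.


x' = 17*cos(135) - -19*sin(135) = 1.4142
y' = 17*sin(135) + -19*cos(135) = 25.4558

(1.4142, 25.4558)


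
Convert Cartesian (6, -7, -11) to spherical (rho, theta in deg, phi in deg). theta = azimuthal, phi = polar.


rho = sqrt(6^2 + (-7)^2 + (-11)^2) = 14.3527
theta = atan2(-7, 6) = 310.6013 deg
phi = acos(-11/14.3527) = 140.0323 deg

rho = 14.3527, theta = 310.6013 deg, phi = 140.0323 deg


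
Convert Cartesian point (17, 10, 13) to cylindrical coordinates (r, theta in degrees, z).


r = sqrt(17^2 + 10^2) = 19.7231
theta = atan2(10, 17) = 30.4655 deg
z = 13

r = 19.7231, theta = 30.4655 deg, z = 13


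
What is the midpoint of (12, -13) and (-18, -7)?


Midpoint = ((12+-18)/2, (-13+-7)/2) = (-3, -10)

(-3, -10)


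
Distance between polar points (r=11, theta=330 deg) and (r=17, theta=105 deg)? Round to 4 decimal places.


d = sqrt(r1^2 + r2^2 - 2*r1*r2*cos(t2-t1))
d = sqrt(11^2 + 17^2 - 2*11*17*cos(105-330)) = 25.9703

25.9703


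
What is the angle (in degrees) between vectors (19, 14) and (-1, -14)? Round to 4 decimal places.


dot = 19*-1 + 14*-14 = -215
|u| = 23.6008, |v| = 14.0357
cos(angle) = -0.649
angle = 130.47 degrees

130.47 degrees


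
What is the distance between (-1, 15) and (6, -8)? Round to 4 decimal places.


d = sqrt((6--1)^2 + (-8-15)^2) = 24.0416

24.0416


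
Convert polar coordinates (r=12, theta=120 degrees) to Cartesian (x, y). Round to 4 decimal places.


x = 12 * cos(120) = -6
y = 12 * sin(120) = 10.3923

(-6, 10.3923)


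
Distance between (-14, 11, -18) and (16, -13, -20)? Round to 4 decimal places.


d = sqrt((16--14)^2 + (-13-11)^2 + (-20--18)^2) = 38.4708

38.4708


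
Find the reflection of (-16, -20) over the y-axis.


Reflection across y-axis: (x, y) -> (-x, y)
(-16, -20) -> (16, -20)

(16, -20)


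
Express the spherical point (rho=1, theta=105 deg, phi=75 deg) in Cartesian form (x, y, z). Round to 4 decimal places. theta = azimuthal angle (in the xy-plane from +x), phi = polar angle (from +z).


x = 1 * sin(75) * cos(105) = -0.25
y = 1 * sin(75) * sin(105) = 0.933
z = 1 * cos(75) = 0.2588

(-0.25, 0.933, 0.2588)


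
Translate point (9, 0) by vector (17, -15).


Translation: (x+dx, y+dy) = (9+17, 0+-15) = (26, -15)

(26, -15)


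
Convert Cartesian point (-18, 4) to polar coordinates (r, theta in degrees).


r = sqrt((-18)^2 + 4^2) = 18.4391
theta = atan2(4, -18) = 167.4712 degrees

r = 18.4391, theta = 167.4712 degrees


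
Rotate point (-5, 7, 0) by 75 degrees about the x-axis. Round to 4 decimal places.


x' = -5
y' = 7*cos(75) - 0*sin(75) = 1.8117
z' = 7*sin(75) + 0*cos(75) = 6.7615

(-5, 1.8117, 6.7615)


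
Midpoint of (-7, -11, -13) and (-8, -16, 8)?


Midpoint = ((-7+-8)/2, (-11+-16)/2, (-13+8)/2) = (-7.5, -13.5, -2.5)

(-7.5, -13.5, -2.5)


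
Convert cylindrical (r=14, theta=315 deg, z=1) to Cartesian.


x = 14 * cos(315) = 9.8995
y = 14 * sin(315) = -9.8995
z = 1

(9.8995, -9.8995, 1)


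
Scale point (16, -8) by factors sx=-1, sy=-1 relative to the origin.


Scaling: (x*sx, y*sy) = (16*-1, -8*-1) = (-16, 8)

(-16, 8)


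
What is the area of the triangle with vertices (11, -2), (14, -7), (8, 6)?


Area = |x1(y2-y3) + x2(y3-y1) + x3(y1-y2)| / 2
= |11*(-7-6) + 14*(6--2) + 8*(-2--7)| / 2
= 4.5

4.5


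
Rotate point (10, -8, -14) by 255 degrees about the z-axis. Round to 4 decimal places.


x' = 10*cos(255) - -8*sin(255) = -10.3156
y' = 10*sin(255) + -8*cos(255) = -7.5887
z' = -14

(-10.3156, -7.5887, -14)


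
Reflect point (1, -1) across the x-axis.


Reflection across x-axis: (x, y) -> (x, -y)
(1, -1) -> (1, 1)

(1, 1)


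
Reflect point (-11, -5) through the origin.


Reflection through origin: (x, y) -> (-x, -y)
(-11, -5) -> (11, 5)

(11, 5)


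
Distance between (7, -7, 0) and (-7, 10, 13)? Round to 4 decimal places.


d = sqrt((-7-7)^2 + (10--7)^2 + (13-0)^2) = 25.5734

25.5734


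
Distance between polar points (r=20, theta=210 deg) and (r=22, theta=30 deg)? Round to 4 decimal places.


d = sqrt(r1^2 + r2^2 - 2*r1*r2*cos(t2-t1))
d = sqrt(20^2 + 22^2 - 2*20*22*cos(30-210)) = 42

42


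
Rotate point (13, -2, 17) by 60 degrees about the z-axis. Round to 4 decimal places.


x' = 13*cos(60) - -2*sin(60) = 8.2321
y' = 13*sin(60) + -2*cos(60) = 10.2583
z' = 17

(8.2321, 10.2583, 17)


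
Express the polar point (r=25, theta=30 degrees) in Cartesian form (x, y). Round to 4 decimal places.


x = 25 * cos(30) = 21.6506
y = 25 * sin(30) = 12.5

(21.6506, 12.5)


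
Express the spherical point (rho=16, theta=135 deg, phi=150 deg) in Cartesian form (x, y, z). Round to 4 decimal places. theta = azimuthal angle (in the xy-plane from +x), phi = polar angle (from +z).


x = 16 * sin(150) * cos(135) = -5.6569
y = 16 * sin(150) * sin(135) = 5.6569
z = 16 * cos(150) = -13.8564

(-5.6569, 5.6569, -13.8564)


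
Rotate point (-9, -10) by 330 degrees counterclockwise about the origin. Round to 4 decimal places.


x' = -9*cos(330) - -10*sin(330) = -12.7942
y' = -9*sin(330) + -10*cos(330) = -4.1603

(-12.7942, -4.1603)


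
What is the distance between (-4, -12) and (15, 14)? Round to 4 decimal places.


d = sqrt((15--4)^2 + (14--12)^2) = 32.2025

32.2025


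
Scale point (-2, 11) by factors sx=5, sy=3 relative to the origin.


Scaling: (x*sx, y*sy) = (-2*5, 11*3) = (-10, 33)

(-10, 33)


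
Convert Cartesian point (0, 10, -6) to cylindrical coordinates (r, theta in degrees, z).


r = sqrt(0^2 + 10^2) = 10
theta = atan2(10, 0) = 90 deg
z = -6

r = 10, theta = 90 deg, z = -6


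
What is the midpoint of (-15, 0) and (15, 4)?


Midpoint = ((-15+15)/2, (0+4)/2) = (0, 2)

(0, 2)


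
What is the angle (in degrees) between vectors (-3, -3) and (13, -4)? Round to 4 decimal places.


dot = -3*13 + -3*-4 = -27
|u| = 4.2426, |v| = 13.6015
cos(angle) = -0.4679
angle = 117.8973 degrees

117.8973 degrees


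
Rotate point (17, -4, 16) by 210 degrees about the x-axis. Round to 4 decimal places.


x' = 17
y' = -4*cos(210) - 16*sin(210) = 11.4641
z' = -4*sin(210) + 16*cos(210) = -11.8564

(17, 11.4641, -11.8564)


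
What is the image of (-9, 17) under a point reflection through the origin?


Reflection through origin: (x, y) -> (-x, -y)
(-9, 17) -> (9, -17)

(9, -17)


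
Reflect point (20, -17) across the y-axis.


Reflection across y-axis: (x, y) -> (-x, y)
(20, -17) -> (-20, -17)

(-20, -17)


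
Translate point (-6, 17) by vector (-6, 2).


Translation: (x+dx, y+dy) = (-6+-6, 17+2) = (-12, 19)

(-12, 19)


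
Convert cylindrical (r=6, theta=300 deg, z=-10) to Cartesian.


x = 6 * cos(300) = 3
y = 6 * sin(300) = -5.1962
z = -10

(3, -5.1962, -10)


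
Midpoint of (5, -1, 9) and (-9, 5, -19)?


Midpoint = ((5+-9)/2, (-1+5)/2, (9+-19)/2) = (-2, 2, -5)

(-2, 2, -5)


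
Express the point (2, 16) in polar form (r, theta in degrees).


r = sqrt(2^2 + 16^2) = 16.1245
theta = atan2(16, 2) = 82.875 degrees

r = 16.1245, theta = 82.875 degrees


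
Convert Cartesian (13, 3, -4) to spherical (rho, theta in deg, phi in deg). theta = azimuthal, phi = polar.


rho = sqrt(13^2 + 3^2 + (-4)^2) = 13.9284
theta = atan2(3, 13) = 12.9946 deg
phi = acos(-4/13.9284) = 106.6894 deg

rho = 13.9284, theta = 12.9946 deg, phi = 106.6894 deg


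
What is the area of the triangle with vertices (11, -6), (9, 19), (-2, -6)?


Area = |x1(y2-y3) + x2(y3-y1) + x3(y1-y2)| / 2
= |11*(19--6) + 9*(-6--6) + -2*(-6-19)| / 2
= 162.5

162.5


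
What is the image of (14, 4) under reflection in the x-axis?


Reflection across x-axis: (x, y) -> (x, -y)
(14, 4) -> (14, -4)

(14, -4)


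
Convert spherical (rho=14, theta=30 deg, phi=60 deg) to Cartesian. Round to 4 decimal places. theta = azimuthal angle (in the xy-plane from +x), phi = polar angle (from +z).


x = 14 * sin(60) * cos(30) = 10.5
y = 14 * sin(60) * sin(30) = 6.0622
z = 14 * cos(60) = 7

(10.5, 6.0622, 7)


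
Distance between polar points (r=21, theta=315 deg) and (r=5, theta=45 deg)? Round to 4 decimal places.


d = sqrt(r1^2 + r2^2 - 2*r1*r2*cos(t2-t1))
d = sqrt(21^2 + 5^2 - 2*21*5*cos(45-315)) = 21.587

21.587


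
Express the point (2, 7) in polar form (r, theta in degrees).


r = sqrt(2^2 + 7^2) = 7.2801
theta = atan2(7, 2) = 74.0546 degrees

r = 7.2801, theta = 74.0546 degrees


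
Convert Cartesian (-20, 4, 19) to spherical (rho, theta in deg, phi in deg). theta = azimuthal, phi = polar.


rho = sqrt((-20)^2 + 4^2 + 19^2) = 27.8747
theta = atan2(4, -20) = 168.6901 deg
phi = acos(19/27.8747) = 47.0295 deg

rho = 27.8747, theta = 168.6901 deg, phi = 47.0295 deg
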